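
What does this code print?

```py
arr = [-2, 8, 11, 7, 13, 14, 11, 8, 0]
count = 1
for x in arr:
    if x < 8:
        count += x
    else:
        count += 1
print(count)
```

12

x=-2: <8, count = 1+(-2) = -1
x=8: not <8, count = (-1)+1 = 0
x=11: not <8, count = 0+1 = 1
x=7: <8, count = 1+7 = 8
x=13: not <8, count = 8+1 = 9
x=14: not <8, count = 9+1 = 10
x=11: not <8, count = 10+1 = 11
x=8: not <8, count = 11+1 = 12
x=0: <8, count = 12+0 = 12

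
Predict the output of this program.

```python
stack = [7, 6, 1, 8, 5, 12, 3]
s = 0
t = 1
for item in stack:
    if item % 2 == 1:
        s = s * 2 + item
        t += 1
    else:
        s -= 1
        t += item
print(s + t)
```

90

item=7: odd, s = 0*2+7 = 7; t=2
item=6: not odd, s = 7-1 = 6; t=8
item=1: odd, s = 6*2+1 = 13; t=9
item=8: not odd, s = 13-1 = 12; t=17
item=5: odd, s = 12*2+5 = 29; t=18
item=12: not odd, s = 29-1 = 28; t=30
item=3: odd, s = 28*2+3 = 59; t=31
s+t = 59+31 = 90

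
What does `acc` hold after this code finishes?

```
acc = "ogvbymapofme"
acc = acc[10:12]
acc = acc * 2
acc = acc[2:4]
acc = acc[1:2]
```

slice [10:12] → 'me'
repeat ×2 → 'meme'
slice [2:4] → 'me'
slice [1:2] → 'e'

'e'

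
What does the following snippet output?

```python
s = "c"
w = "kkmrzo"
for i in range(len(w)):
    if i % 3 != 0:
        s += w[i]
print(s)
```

ckmzo

i=0: skip
i=1: add 'k' → 'ck'
i=2: add 'm' → 'ckm'
i=3: skip
i=4: add 'z' → 'ckmz'
i=5: add 'o' → 'ckmzo'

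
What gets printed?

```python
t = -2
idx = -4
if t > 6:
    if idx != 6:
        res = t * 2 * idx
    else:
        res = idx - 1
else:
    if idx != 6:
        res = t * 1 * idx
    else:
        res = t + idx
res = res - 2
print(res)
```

t=-2, idx=-4
t > 6 is False; idx != 6 is True
→ res = t * 1 * idx = 8
res = 8-2 = 6

6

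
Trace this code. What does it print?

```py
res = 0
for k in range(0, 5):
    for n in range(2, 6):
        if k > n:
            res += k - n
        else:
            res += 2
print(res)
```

k=0,n=2: not 0>2, res = 0+2 = 2
k=0,n=3: not 0>3, res = 2+2 = 4
k=0,n=4: not 0>4, res = 4+2 = 6
k=0,n=5: not 0>5, res = 6+2 = 8
k=1,n=2: not 1>2, res = 8+2 = 10
k=1,n=3: not 1>3, res = 10+2 = 12
k=1,n=4: not 1>4, res = 12+2 = 14
k=1,n=5: not 1>5, res = 14+2 = 16
k=2,n=2: not 2>2, res = 16+2 = 18
k=2,n=3: not 2>3, res = 18+2 = 20
k=2,n=4: not 2>4, res = 20+2 = 22
k=2,n=5: not 2>5, res = 22+2 = 24
k=3,n=2: 3>2, res = 24+1 = 25
k=3,n=3: not 3>3, res = 25+2 = 27
k=3,n=4: not 3>4, res = 27+2 = 29
k=3,n=5: not 3>5, res = 29+2 = 31
k=4,n=2: 4>2, res = 31+2 = 33
k=4,n=3: 4>3, res = 33+1 = 34
k=4,n=4: not 4>4, res = 34+2 = 36
k=4,n=5: not 4>5, res = 36+2 = 38

38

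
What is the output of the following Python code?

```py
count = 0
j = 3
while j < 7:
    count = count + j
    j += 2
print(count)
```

8

j=3: count = 0+3 = 3
j=5: count = 3+5 = 8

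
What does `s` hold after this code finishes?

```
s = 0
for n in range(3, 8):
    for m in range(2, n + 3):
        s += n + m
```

300

n=3,m=2: s = 0+5 = 5
n=3,m=3: s = 5+6 = 11
n=3,m=4: s = 11+7 = 18
n=3,m=5: s = 18+8 = 26
n=4,m=2: s = 26+6 = 32
n=4,m=3: s = 32+7 = 39
n=4,m=4: s = 39+8 = 47
n=4,m=5: s = 47+9 = 56
n=4,m=6: s = 56+10 = 66
n=5,m=2: s = 66+7 = 73
n=5,m=3: s = 73+8 = 81
n=5,m=4: s = 81+9 = 90
n=5,m=5: s = 90+10 = 100
n=5,m=6: s = 100+11 = 111
n=5,m=7: s = 111+12 = 123
n=6,m=2: s = 123+8 = 131
n=6,m=3: s = 131+9 = 140
n=6,m=4: s = 140+10 = 150
n=6,m=5: s = 150+11 = 161
n=6,m=6: s = 161+12 = 173
n=6,m=7: s = 173+13 = 186
n=6,m=8: s = 186+14 = 200
n=7,m=2: s = 200+9 = 209
n=7,m=3: s = 209+10 = 219
n=7,m=4: s = 219+11 = 230
n=7,m=5: s = 230+12 = 242
n=7,m=6: s = 242+13 = 255
n=7,m=7: s = 255+14 = 269
n=7,m=8: s = 269+15 = 284
n=7,m=9: s = 284+16 = 300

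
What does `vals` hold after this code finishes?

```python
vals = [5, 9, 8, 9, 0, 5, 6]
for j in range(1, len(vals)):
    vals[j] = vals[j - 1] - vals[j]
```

j=1: vals[1] = 5-9 = -4 → [5, -4, 8, 9, 0, 5, 6]
j=2: vals[2] = (-4)-8 = -12 → [5, -4, -12, 9, 0, 5, 6]
j=3: vals[3] = (-12)-9 = -21 → [5, -4, -12, -21, 0, 5, 6]
j=4: vals[4] = (-21)-0 = -21 → [5, -4, -12, -21, -21, 5, 6]
j=5: vals[5] = (-21)-5 = -26 → [5, -4, -12, -21, -21, -26, 6]
j=6: vals[6] = (-26)-6 = -32 → [5, -4, -12, -21, -21, -26, -32]

[5, -4, -12, -21, -21, -26, -32]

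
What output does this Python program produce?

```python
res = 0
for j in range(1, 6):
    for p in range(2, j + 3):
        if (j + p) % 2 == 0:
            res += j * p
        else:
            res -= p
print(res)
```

131

j=1,p=2: odd sum, res = 0-2 = -2
j=1,p=3: even sum, res = (-2)+3 = 1
j=2,p=2: even sum, res = 1+4 = 5
j=2,p=3: odd sum, res = 5-3 = 2
j=2,p=4: even sum, res = 2+8 = 10
j=3,p=2: odd sum, res = 10-2 = 8
j=3,p=3: even sum, res = 8+9 = 17
j=3,p=4: odd sum, res = 17-4 = 13
j=3,p=5: even sum, res = 13+15 = 28
j=4,p=2: even sum, res = 28+8 = 36
j=4,p=3: odd sum, res = 36-3 = 33
j=4,p=4: even sum, res = 33+16 = 49
j=4,p=5: odd sum, res = 49-5 = 44
j=4,p=6: even sum, res = 44+24 = 68
j=5,p=2: odd sum, res = 68-2 = 66
j=5,p=3: even sum, res = 66+15 = 81
j=5,p=4: odd sum, res = 81-4 = 77
j=5,p=5: even sum, res = 77+25 = 102
j=5,p=6: odd sum, res = 102-6 = 96
j=5,p=7: even sum, res = 96+35 = 131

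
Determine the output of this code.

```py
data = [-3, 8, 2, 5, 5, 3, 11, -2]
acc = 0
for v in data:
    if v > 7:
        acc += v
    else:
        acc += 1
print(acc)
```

25

v=-3: not >7, acc = 0+1 = 1
v=8: >7, acc = 1+8 = 9
v=2: not >7, acc = 9+1 = 10
v=5: not >7, acc = 10+1 = 11
v=5: not >7, acc = 11+1 = 12
v=3: not >7, acc = 12+1 = 13
v=11: >7, acc = 13+11 = 24
v=-2: not >7, acc = 24+1 = 25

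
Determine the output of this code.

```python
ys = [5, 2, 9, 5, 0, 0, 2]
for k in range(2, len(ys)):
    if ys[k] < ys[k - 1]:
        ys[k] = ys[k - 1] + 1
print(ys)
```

[5, 2, 9, 10, 11, 12, 13]

k=2: 9>=2, unchanged → [5, 2, 9, 5, 0, 0, 2]
k=3: 5<9, ys[3] = 9+1 = 10 → [5, 2, 9, 10, 0, 0, 2]
k=4: 0<10, ys[4] = 10+1 = 11 → [5, 2, 9, 10, 11, 0, 2]
k=5: 0<11, ys[5] = 11+1 = 12 → [5, 2, 9, 10, 11, 12, 2]
k=6: 2<12, ys[6] = 12+1 = 13 → [5, 2, 9, 10, 11, 12, 13]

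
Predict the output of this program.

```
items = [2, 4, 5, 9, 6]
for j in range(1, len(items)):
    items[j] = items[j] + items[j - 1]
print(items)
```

[2, 6, 11, 20, 26]

j=1: items[1] = 4+2 = 6 → [2, 6, 5, 9, 6]
j=2: items[2] = 5+6 = 11 → [2, 6, 11, 9, 6]
j=3: items[3] = 9+11 = 20 → [2, 6, 11, 20, 6]
j=4: items[4] = 6+20 = 26 → [2, 6, 11, 20, 26]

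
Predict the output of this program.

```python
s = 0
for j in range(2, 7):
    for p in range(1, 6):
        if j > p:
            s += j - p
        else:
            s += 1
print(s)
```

45

j=2,p=1: 2>1, s = 0+1 = 1
j=2,p=2: not 2>2, s = 1+1 = 2
j=2,p=3: not 2>3, s = 2+1 = 3
j=2,p=4: not 2>4, s = 3+1 = 4
j=2,p=5: not 2>5, s = 4+1 = 5
j=3,p=1: 3>1, s = 5+2 = 7
j=3,p=2: 3>2, s = 7+1 = 8
j=3,p=3: not 3>3, s = 8+1 = 9
j=3,p=4: not 3>4, s = 9+1 = 10
j=3,p=5: not 3>5, s = 10+1 = 11
j=4,p=1: 4>1, s = 11+3 = 14
j=4,p=2: 4>2, s = 14+2 = 16
j=4,p=3: 4>3, s = 16+1 = 17
j=4,p=4: not 4>4, s = 17+1 = 18
j=4,p=5: not 4>5, s = 18+1 = 19
j=5,p=1: 5>1, s = 19+4 = 23
j=5,p=2: 5>2, s = 23+3 = 26
j=5,p=3: 5>3, s = 26+2 = 28
j=5,p=4: 5>4, s = 28+1 = 29
j=5,p=5: not 5>5, s = 29+1 = 30
j=6,p=1: 6>1, s = 30+5 = 35
j=6,p=2: 6>2, s = 35+4 = 39
j=6,p=3: 6>3, s = 39+3 = 42
j=6,p=4: 6>4, s = 42+2 = 44
j=6,p=5: 6>5, s = 44+1 = 45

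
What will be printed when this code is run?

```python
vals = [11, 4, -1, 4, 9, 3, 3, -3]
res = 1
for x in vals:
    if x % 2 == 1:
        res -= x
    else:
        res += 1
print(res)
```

-19

x=11: odd, res = 1-11 = -10
x=4: not odd, res = (-10)+1 = -9
x=-1: odd, res = (-9)-(-1) = -8
x=4: not odd, res = (-8)+1 = -7
x=9: odd, res = (-7)-9 = -16
x=3: odd, res = (-16)-3 = -19
x=3: odd, res = (-19)-3 = -22
x=-3: odd, res = (-22)-(-3) = -19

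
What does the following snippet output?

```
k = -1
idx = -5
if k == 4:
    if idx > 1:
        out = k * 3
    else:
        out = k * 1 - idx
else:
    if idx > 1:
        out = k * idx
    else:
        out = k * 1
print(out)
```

k=-1, idx=-5
k == 4 is False; idx > 1 is False
→ out = k * 1 = -1

-1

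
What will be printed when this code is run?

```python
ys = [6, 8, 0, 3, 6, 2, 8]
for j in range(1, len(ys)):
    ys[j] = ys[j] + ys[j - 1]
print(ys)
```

[6, 14, 14, 17, 23, 25, 33]

j=1: ys[1] = 8+6 = 14 → [6, 14, 0, 3, 6, 2, 8]
j=2: ys[2] = 0+14 = 14 → [6, 14, 14, 3, 6, 2, 8]
j=3: ys[3] = 3+14 = 17 → [6, 14, 14, 17, 6, 2, 8]
j=4: ys[4] = 6+17 = 23 → [6, 14, 14, 17, 23, 2, 8]
j=5: ys[5] = 2+23 = 25 → [6, 14, 14, 17, 23, 25, 8]
j=6: ys[6] = 8+25 = 33 → [6, 14, 14, 17, 23, 25, 33]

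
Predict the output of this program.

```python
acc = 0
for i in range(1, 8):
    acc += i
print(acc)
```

28

i=1: acc = 0+1 = 1
i=2: acc = 1+2 = 3
i=3: acc = 3+3 = 6
i=4: acc = 6+4 = 10
i=5: acc = 10+5 = 15
i=6: acc = 15+6 = 21
i=7: acc = 21+7 = 28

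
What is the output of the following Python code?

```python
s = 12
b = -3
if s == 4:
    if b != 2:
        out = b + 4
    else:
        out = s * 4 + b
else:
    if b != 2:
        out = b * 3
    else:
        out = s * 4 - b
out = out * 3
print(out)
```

-27

s=12, b=-3
s == 4 is False; b != 2 is True
→ out = b * 3 = -9
out = (-9)*3 = -27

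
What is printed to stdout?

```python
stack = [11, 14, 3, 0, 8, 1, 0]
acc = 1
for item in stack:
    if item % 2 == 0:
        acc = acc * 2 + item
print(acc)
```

item=11: not even
item=14: even, acc = 1*2+14 = 16
item=3: not even
item=0: even, acc = 16*2+0 = 32
item=8: even, acc = 32*2+8 = 72
item=1: not even
item=0: even, acc = 72*2+0 = 144

144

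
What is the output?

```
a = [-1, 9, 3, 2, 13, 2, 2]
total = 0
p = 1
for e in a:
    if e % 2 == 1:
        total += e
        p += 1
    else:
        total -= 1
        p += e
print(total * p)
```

231

e=-1: odd, total = 0+(-1) = -1; p=2
e=9: odd, total = (-1)+9 = 8; p=3
e=3: odd, total = 8+3 = 11; p=4
e=2: not odd, total = 11-1 = 10; p=6
e=13: odd, total = 10+13 = 23; p=7
e=2: not odd, total = 23-1 = 22; p=9
e=2: not odd, total = 22-1 = 21; p=11
total*p = 21*11 = 231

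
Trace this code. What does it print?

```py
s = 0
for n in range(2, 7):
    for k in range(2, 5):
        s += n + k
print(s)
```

n=2,k=2: s = 0+4 = 4
n=2,k=3: s = 4+5 = 9
n=2,k=4: s = 9+6 = 15
n=3,k=2: s = 15+5 = 20
n=3,k=3: s = 20+6 = 26
n=3,k=4: s = 26+7 = 33
n=4,k=2: s = 33+6 = 39
n=4,k=3: s = 39+7 = 46
n=4,k=4: s = 46+8 = 54
n=5,k=2: s = 54+7 = 61
n=5,k=3: s = 61+8 = 69
n=5,k=4: s = 69+9 = 78
n=6,k=2: s = 78+8 = 86
n=6,k=3: s = 86+9 = 95
n=6,k=4: s = 95+10 = 105

105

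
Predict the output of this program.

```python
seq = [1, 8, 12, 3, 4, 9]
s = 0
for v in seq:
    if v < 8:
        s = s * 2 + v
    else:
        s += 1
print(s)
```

23

v=1: <8, s = 0*2+1 = 1
v=8: not <8, s = 1+1 = 2
v=12: not <8, s = 2+1 = 3
v=3: <8, s = 3*2+3 = 9
v=4: <8, s = 9*2+4 = 22
v=9: not <8, s = 22+1 = 23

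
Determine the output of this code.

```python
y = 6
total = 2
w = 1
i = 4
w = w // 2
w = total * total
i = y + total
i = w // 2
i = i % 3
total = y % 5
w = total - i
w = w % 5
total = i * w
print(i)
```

w = 1//2 = 0
w = 2*2 = 4
i = 6+2 = 8
i = 4//2 = 2
i = 2%3 = 2
total = 6%5 = 1
w = 1-2 = -1
w = (-1)%5 = 4
total = 2*4 = 8

2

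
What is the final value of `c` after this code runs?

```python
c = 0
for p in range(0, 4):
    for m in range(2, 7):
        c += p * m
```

p=0,m=2: c = 0+0 = 0
p=0,m=3: c = 0+0 = 0
p=0,m=4: c = 0+0 = 0
p=0,m=5: c = 0+0 = 0
p=0,m=6: c = 0+0 = 0
p=1,m=2: c = 0+2 = 2
p=1,m=3: c = 2+3 = 5
p=1,m=4: c = 5+4 = 9
p=1,m=5: c = 9+5 = 14
p=1,m=6: c = 14+6 = 20
p=2,m=2: c = 20+4 = 24
p=2,m=3: c = 24+6 = 30
p=2,m=4: c = 30+8 = 38
p=2,m=5: c = 38+10 = 48
p=2,m=6: c = 48+12 = 60
p=3,m=2: c = 60+6 = 66
p=3,m=3: c = 66+9 = 75
p=3,m=4: c = 75+12 = 87
p=3,m=5: c = 87+15 = 102
p=3,m=6: c = 102+18 = 120

120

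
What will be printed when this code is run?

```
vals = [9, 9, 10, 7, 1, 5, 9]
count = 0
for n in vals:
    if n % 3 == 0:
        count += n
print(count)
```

n=9: %3==0, count = 0+9 = 9
n=9: %3==0, count = 9+9 = 18
n=10: not %3==0
n=7: not %3==0
n=1: not %3==0
n=5: not %3==0
n=9: %3==0, count = 18+9 = 27

27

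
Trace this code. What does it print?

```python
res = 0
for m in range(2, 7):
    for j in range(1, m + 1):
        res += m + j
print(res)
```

m=2,j=1: res = 0+3 = 3
m=2,j=2: res = 3+4 = 7
m=3,j=1: res = 7+4 = 11
m=3,j=2: res = 11+5 = 16
m=3,j=3: res = 16+6 = 22
m=4,j=1: res = 22+5 = 27
m=4,j=2: res = 27+6 = 33
m=4,j=3: res = 33+7 = 40
m=4,j=4: res = 40+8 = 48
m=5,j=1: res = 48+6 = 54
m=5,j=2: res = 54+7 = 61
m=5,j=3: res = 61+8 = 69
m=5,j=4: res = 69+9 = 78
m=5,j=5: res = 78+10 = 88
m=6,j=1: res = 88+7 = 95
m=6,j=2: res = 95+8 = 103
m=6,j=3: res = 103+9 = 112
m=6,j=4: res = 112+10 = 122
m=6,j=5: res = 122+11 = 133
m=6,j=6: res = 133+12 = 145

145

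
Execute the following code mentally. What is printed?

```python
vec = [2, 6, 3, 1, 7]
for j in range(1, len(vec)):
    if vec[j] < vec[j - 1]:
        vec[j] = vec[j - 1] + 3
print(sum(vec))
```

44

j=1: 6>=2, unchanged → [2, 6, 3, 1, 7]
j=2: 3<6, vec[2] = 6+3 = 9 → [2, 6, 9, 1, 7]
j=3: 1<9, vec[3] = 9+3 = 12 → [2, 6, 9, 12, 7]
j=4: 7<12, vec[4] = 12+3 = 15 → [2, 6, 9, 12, 15]
sum = 44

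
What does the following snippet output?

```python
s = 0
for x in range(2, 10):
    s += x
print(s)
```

x=2: s = 0+2 = 2
x=3: s = 2+3 = 5
x=4: s = 5+4 = 9
x=5: s = 9+5 = 14
x=6: s = 14+6 = 20
x=7: s = 20+7 = 27
x=8: s = 27+8 = 35
x=9: s = 35+9 = 44

44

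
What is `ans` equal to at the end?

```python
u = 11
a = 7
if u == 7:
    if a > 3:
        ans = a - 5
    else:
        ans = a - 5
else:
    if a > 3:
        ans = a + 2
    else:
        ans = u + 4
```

u=11, a=7
u == 7 is False; a > 3 is True
→ ans = a + 2 = 9

9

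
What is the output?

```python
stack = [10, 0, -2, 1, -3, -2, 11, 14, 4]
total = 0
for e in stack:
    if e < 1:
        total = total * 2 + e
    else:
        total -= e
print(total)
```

-209

e=10: not <1, total = 0-10 = -10
e=0: <1, total = (-10)*2+0 = -20
e=-2: <1, total = (-20)*2+(-2) = -42
e=1: not <1, total = (-42)-1 = -43
e=-3: <1, total = (-43)*2+(-3) = -89
e=-2: <1, total = (-89)*2+(-2) = -180
e=11: not <1, total = (-180)-11 = -191
e=14: not <1, total = (-191)-14 = -205
e=4: not <1, total = (-205)-4 = -209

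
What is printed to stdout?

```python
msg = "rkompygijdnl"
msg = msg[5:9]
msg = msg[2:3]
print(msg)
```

i

slice [5:9] → 'ygij'
slice [2:3] → 'i'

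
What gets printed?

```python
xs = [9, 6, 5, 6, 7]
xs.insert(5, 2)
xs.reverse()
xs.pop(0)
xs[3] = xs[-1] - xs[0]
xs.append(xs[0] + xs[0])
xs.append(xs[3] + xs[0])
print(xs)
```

[7, 6, 5, 2, 9, 14, 9]

insert 2 at 5 → [9, 6, 5, 6, 7, 2]
reverse → [2, 7, 6, 5, 6, 9]
pop(0) removes 2 → [7, 6, 5, 6, 9]
xs[3] = xs[-1]-xs[0] = 9-7 = 2 → [7, 6, 5, 2, 9]
append xs[0]+xs[0] = 7+7 = 14 → [7, 6, 5, 2, 9, 14]
append xs[3]+xs[0] = 2+7 = 9 → [7, 6, 5, 2, 9, 14, 9]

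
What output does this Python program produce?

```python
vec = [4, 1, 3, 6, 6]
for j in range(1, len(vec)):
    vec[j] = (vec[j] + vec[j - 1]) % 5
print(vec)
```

j=1: vec[1] = (1+4)%5 = 0 → [4, 0, 3, 6, 6]
j=2: vec[2] = (3+0)%5 = 3 → [4, 0, 3, 6, 6]
j=3: vec[3] = (6+3)%5 = 4 → [4, 0, 3, 4, 6]
j=4: vec[4] = (6+4)%5 = 0 → [4, 0, 3, 4, 0]

[4, 0, 3, 4, 0]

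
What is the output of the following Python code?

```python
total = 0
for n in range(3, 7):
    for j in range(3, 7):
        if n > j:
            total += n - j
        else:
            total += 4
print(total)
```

n=3,j=3: not 3>3, total = 0+4 = 4
n=3,j=4: not 3>4, total = 4+4 = 8
n=3,j=5: not 3>5, total = 8+4 = 12
n=3,j=6: not 3>6, total = 12+4 = 16
n=4,j=3: 4>3, total = 16+1 = 17
n=4,j=4: not 4>4, total = 17+4 = 21
n=4,j=5: not 4>5, total = 21+4 = 25
n=4,j=6: not 4>6, total = 25+4 = 29
n=5,j=3: 5>3, total = 29+2 = 31
n=5,j=4: 5>4, total = 31+1 = 32
n=5,j=5: not 5>5, total = 32+4 = 36
n=5,j=6: not 5>6, total = 36+4 = 40
n=6,j=3: 6>3, total = 40+3 = 43
n=6,j=4: 6>4, total = 43+2 = 45
n=6,j=5: 6>5, total = 45+1 = 46
n=6,j=6: not 6>6, total = 46+4 = 50

50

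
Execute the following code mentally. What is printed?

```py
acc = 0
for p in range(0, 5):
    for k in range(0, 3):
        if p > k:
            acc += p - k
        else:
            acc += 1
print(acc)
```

p=0,k=0: not 0>0, acc = 0+1 = 1
p=0,k=1: not 0>1, acc = 1+1 = 2
p=0,k=2: not 0>2, acc = 2+1 = 3
p=1,k=0: 1>0, acc = 3+1 = 4
p=1,k=1: not 1>1, acc = 4+1 = 5
p=1,k=2: not 1>2, acc = 5+1 = 6
p=2,k=0: 2>0, acc = 6+2 = 8
p=2,k=1: 2>1, acc = 8+1 = 9
p=2,k=2: not 2>2, acc = 9+1 = 10
p=3,k=0: 3>0, acc = 10+3 = 13
p=3,k=1: 3>1, acc = 13+2 = 15
p=3,k=2: 3>2, acc = 15+1 = 16
p=4,k=0: 4>0, acc = 16+4 = 20
p=4,k=1: 4>1, acc = 20+3 = 23
p=4,k=2: 4>2, acc = 23+2 = 25

25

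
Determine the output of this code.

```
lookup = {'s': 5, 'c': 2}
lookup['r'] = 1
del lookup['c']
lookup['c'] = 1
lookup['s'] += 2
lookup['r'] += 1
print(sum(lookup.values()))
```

10

lookup['r'] = 1 → {'s': 5, 'c': 2, 'r': 1}
del 'c' → {'s': 5, 'r': 1}
lookup['c'] = 1 → {'s': 5, 'r': 1, 'c': 1}
lookup['s'] = 5+2 = 7 → {'s': 7, 'r': 1, 'c': 1}
lookup['r'] = 1+1 = 2 → {'s': 7, 'r': 2, 'c': 1}
sum of values = 10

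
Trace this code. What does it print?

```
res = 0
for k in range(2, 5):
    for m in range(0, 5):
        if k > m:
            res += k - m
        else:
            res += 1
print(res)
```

k=2,m=0: 2>0, res = 0+2 = 2
k=2,m=1: 2>1, res = 2+1 = 3
k=2,m=2: not 2>2, res = 3+1 = 4
k=2,m=3: not 2>3, res = 4+1 = 5
k=2,m=4: not 2>4, res = 5+1 = 6
k=3,m=0: 3>0, res = 6+3 = 9
k=3,m=1: 3>1, res = 9+2 = 11
k=3,m=2: 3>2, res = 11+1 = 12
k=3,m=3: not 3>3, res = 12+1 = 13
k=3,m=4: not 3>4, res = 13+1 = 14
k=4,m=0: 4>0, res = 14+4 = 18
k=4,m=1: 4>1, res = 18+3 = 21
k=4,m=2: 4>2, res = 21+2 = 23
k=4,m=3: 4>3, res = 23+1 = 24
k=4,m=4: not 4>4, res = 24+1 = 25

25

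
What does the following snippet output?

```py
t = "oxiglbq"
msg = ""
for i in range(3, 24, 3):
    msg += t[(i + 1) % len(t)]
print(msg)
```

i=3: add t[4]='l' → 'l'
i=6: add t[0]='o' → 'lo'
i=9: add t[3]='g' → 'log'
i=12: add t[6]='q' → 'logq'
i=15: add t[2]='i' → 'logqi'
i=18: add t[5]='b' → 'logqib'
i=21: add t[1]='x' → 'logqibx'

logqibx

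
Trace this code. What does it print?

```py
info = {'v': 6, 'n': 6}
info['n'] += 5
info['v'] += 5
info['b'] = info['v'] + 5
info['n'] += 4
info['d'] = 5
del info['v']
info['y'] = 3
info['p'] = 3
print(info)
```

{'n': 15, 'b': 16, 'd': 5, 'y': 3, 'p': 3}

info['n'] = 6+5 = 11 → {'v': 6, 'n': 11}
info['v'] = 6+5 = 11 → {'v': 11, 'n': 11}
info['b'] = info['v']+5 = 16 → {'v': 11, 'n': 11, 'b': 16}
info['n'] = 11+4 = 15 → {'v': 11, 'n': 15, 'b': 16}
info['d'] = 5 → {'v': 11, 'n': 15, 'b': 16, 'd': 5}
del 'v' → {'n': 15, 'b': 16, 'd': 5}
info['y'] = 3 → {'n': 15, 'b': 16, 'd': 5, 'y': 3}
info['p'] = 3 → {'n': 15, 'b': 16, 'd': 5, 'y': 3, 'p': 3}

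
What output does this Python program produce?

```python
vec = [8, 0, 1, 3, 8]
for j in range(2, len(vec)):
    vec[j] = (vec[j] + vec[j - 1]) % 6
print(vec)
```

[8, 0, 1, 4, 0]

j=2: vec[2] = (1+0)%6 = 1 → [8, 0, 1, 3, 8]
j=3: vec[3] = (3+1)%6 = 4 → [8, 0, 1, 4, 8]
j=4: vec[4] = (8+4)%6 = 0 → [8, 0, 1, 4, 0]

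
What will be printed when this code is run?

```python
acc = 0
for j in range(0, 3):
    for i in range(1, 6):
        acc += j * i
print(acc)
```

j=0,i=1: acc = 0+0 = 0
j=0,i=2: acc = 0+0 = 0
j=0,i=3: acc = 0+0 = 0
j=0,i=4: acc = 0+0 = 0
j=0,i=5: acc = 0+0 = 0
j=1,i=1: acc = 0+1 = 1
j=1,i=2: acc = 1+2 = 3
j=1,i=3: acc = 3+3 = 6
j=1,i=4: acc = 6+4 = 10
j=1,i=5: acc = 10+5 = 15
j=2,i=1: acc = 15+2 = 17
j=2,i=2: acc = 17+4 = 21
j=2,i=3: acc = 21+6 = 27
j=2,i=4: acc = 27+8 = 35
j=2,i=5: acc = 35+10 = 45

45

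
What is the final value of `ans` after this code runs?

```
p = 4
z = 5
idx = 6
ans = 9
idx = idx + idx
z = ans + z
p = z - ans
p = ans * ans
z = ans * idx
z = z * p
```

9

idx = 6+6 = 12
z = 9+5 = 14
p = 14-9 = 5
p = 9*9 = 81
z = 9*12 = 108
z = 108*81 = 8748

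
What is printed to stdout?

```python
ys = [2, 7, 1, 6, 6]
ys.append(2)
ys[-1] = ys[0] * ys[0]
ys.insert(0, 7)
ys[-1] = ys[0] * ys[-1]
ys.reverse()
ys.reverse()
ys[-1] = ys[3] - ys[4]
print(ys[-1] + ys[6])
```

-10

append 2 → [2, 7, 1, 6, 6, 2]
ys[-1] = ys[0]*ys[0] = 2*2 = 4 → [2, 7, 1, 6, 6, 4]
insert 7 at 0 → [7, 2, 7, 1, 6, 6, 4]
ys[-1] = ys[0]*ys[-1] = 7*4 = 28 → [7, 2, 7, 1, 6, 6, 28]
reverse → [28, 6, 6, 1, 7, 2, 7]
reverse → [7, 2, 7, 1, 6, 6, 28]
ys[-1] = ys[3]-ys[4] = 1-6 = -5 → [7, 2, 7, 1, 6, 6, -5]
ys[-1]+ys[6] = (-5)+(-5) = -10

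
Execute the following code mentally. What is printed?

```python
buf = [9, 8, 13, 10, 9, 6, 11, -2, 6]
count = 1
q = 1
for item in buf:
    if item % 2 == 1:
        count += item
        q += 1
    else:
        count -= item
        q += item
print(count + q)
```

48

item=9: odd, count = 1+9 = 10; q=2
item=8: not odd, count = 10-8 = 2; q=10
item=13: odd, count = 2+13 = 15; q=11
item=10: not odd, count = 15-10 = 5; q=21
item=9: odd, count = 5+9 = 14; q=22
item=6: not odd, count = 14-6 = 8; q=28
item=11: odd, count = 8+11 = 19; q=29
item=-2: not odd, count = 19-(-2) = 21; q=27
item=6: not odd, count = 21-6 = 15; q=33
count+q = 15+33 = 48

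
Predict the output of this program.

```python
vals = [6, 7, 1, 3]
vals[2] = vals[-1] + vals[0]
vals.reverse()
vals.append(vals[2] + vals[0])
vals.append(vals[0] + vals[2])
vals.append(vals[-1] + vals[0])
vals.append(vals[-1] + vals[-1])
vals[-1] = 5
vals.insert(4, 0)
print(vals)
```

[3, 9, 7, 6, 0, 10, 10, 13, 5]

vals[2] = vals[-1]+vals[0] = 3+6 = 9 → [6, 7, 9, 3]
reverse → [3, 9, 7, 6]
append vals[2]+vals[0] = 7+3 = 10 → [3, 9, 7, 6, 10]
append vals[0]+vals[2] = 3+7 = 10 → [3, 9, 7, 6, 10, 10]
append vals[-1]+vals[0] = 10+3 = 13 → [3, 9, 7, 6, 10, 10, 13]
append vals[-1]+vals[-1] = 13+13 = 26 → [3, 9, 7, 6, 10, 10, 13, 26]
vals[-1] = 5 → [3, 9, 7, 6, 10, 10, 13, 5]
insert 0 at 4 → [3, 9, 7, 6, 0, 10, 10, 13, 5]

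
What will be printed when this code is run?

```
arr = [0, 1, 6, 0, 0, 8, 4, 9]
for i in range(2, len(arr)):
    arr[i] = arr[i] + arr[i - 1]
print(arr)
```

i=2: arr[2] = 6+1 = 7 → [0, 1, 7, 0, 0, 8, 4, 9]
i=3: arr[3] = 0+7 = 7 → [0, 1, 7, 7, 0, 8, 4, 9]
i=4: arr[4] = 0+7 = 7 → [0, 1, 7, 7, 7, 8, 4, 9]
i=5: arr[5] = 8+7 = 15 → [0, 1, 7, 7, 7, 15, 4, 9]
i=6: arr[6] = 4+15 = 19 → [0, 1, 7, 7, 7, 15, 19, 9]
i=7: arr[7] = 9+19 = 28 → [0, 1, 7, 7, 7, 15, 19, 28]

[0, 1, 7, 7, 7, 15, 19, 28]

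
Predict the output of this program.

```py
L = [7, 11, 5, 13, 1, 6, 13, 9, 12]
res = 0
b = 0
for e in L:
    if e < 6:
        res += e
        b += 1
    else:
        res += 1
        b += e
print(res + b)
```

86

e=7: not <6, res = 0+1 = 1; b=7
e=11: not <6, res = 1+1 = 2; b=18
e=5: <6, res = 2+5 = 7; b=19
e=13: not <6, res = 7+1 = 8; b=32
e=1: <6, res = 8+1 = 9; b=33
e=6: not <6, res = 9+1 = 10; b=39
e=13: not <6, res = 10+1 = 11; b=52
e=9: not <6, res = 11+1 = 12; b=61
e=12: not <6, res = 12+1 = 13; b=73
res+b = 13+73 = 86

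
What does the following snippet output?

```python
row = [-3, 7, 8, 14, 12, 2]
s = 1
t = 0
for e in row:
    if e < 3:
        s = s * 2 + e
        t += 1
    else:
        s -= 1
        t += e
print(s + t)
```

35

e=-3: <3, s = 1*2+(-3) = -1; t=1
e=7: not <3, s = (-1)-1 = -2; t=8
e=8: not <3, s = (-2)-1 = -3; t=16
e=14: not <3, s = (-3)-1 = -4; t=30
e=12: not <3, s = (-4)-1 = -5; t=42
e=2: <3, s = (-5)*2+2 = -8; t=43
s+t = (-8)+43 = 35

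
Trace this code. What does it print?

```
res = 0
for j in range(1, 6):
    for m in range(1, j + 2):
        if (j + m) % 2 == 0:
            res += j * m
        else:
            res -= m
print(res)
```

53

j=1,m=1: even sum, res = 0+1 = 1
j=1,m=2: odd sum, res = 1-2 = -1
j=2,m=1: odd sum, res = (-1)-1 = -2
j=2,m=2: even sum, res = (-2)+4 = 2
j=2,m=3: odd sum, res = 2-3 = -1
j=3,m=1: even sum, res = (-1)+3 = 2
j=3,m=2: odd sum, res = 2-2 = 0
j=3,m=3: even sum, res = 0+9 = 9
j=3,m=4: odd sum, res = 9-4 = 5
j=4,m=1: odd sum, res = 5-1 = 4
j=4,m=2: even sum, res = 4+8 = 12
j=4,m=3: odd sum, res = 12-3 = 9
j=4,m=4: even sum, res = 9+16 = 25
j=4,m=5: odd sum, res = 25-5 = 20
j=5,m=1: even sum, res = 20+5 = 25
j=5,m=2: odd sum, res = 25-2 = 23
j=5,m=3: even sum, res = 23+15 = 38
j=5,m=4: odd sum, res = 38-4 = 34
j=5,m=5: even sum, res = 34+25 = 59
j=5,m=6: odd sum, res = 59-6 = 53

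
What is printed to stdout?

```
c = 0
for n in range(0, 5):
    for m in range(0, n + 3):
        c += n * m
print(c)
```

155

n=0,m=0: c = 0+0 = 0
n=0,m=1: c = 0+0 = 0
n=0,m=2: c = 0+0 = 0
n=1,m=0: c = 0+0 = 0
n=1,m=1: c = 0+1 = 1
n=1,m=2: c = 1+2 = 3
n=1,m=3: c = 3+3 = 6
n=2,m=0: c = 6+0 = 6
n=2,m=1: c = 6+2 = 8
n=2,m=2: c = 8+4 = 12
n=2,m=3: c = 12+6 = 18
n=2,m=4: c = 18+8 = 26
n=3,m=0: c = 26+0 = 26
n=3,m=1: c = 26+3 = 29
n=3,m=2: c = 29+6 = 35
n=3,m=3: c = 35+9 = 44
n=3,m=4: c = 44+12 = 56
n=3,m=5: c = 56+15 = 71
n=4,m=0: c = 71+0 = 71
n=4,m=1: c = 71+4 = 75
n=4,m=2: c = 75+8 = 83
n=4,m=3: c = 83+12 = 95
n=4,m=4: c = 95+16 = 111
n=4,m=5: c = 111+20 = 131
n=4,m=6: c = 131+24 = 155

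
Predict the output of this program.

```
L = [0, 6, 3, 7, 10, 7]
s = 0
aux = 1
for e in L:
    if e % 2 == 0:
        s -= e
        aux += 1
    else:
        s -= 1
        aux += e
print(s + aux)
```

2

e=0: even, s = 0-0 = 0; aux=2
e=6: even, s = 0-6 = -6; aux=3
e=3: not even, s = (-6)-1 = -7; aux=6
e=7: not even, s = (-7)-1 = -8; aux=13
e=10: even, s = (-8)-10 = -18; aux=14
e=7: not even, s = (-18)-1 = -19; aux=21
s+aux = (-19)+21 = 2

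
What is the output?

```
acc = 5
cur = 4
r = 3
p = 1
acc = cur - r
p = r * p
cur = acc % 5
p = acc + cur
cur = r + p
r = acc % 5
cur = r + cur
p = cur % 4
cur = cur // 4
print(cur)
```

acc = 4-3 = 1
p = 3*1 = 3
cur = 1%5 = 1
p = 1+1 = 2
cur = 3+2 = 5
r = 1%5 = 1
cur = 1+5 = 6
p = 6%4 = 2
cur = 6//4 = 1

1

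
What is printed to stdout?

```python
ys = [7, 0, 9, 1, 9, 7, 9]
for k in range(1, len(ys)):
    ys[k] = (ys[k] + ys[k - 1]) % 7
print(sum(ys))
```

k=1: ys[1] = (0+7)%7 = 0 → [7, 0, 9, 1, 9, 7, 9]
k=2: ys[2] = (9+0)%7 = 2 → [7, 0, 2, 1, 9, 7, 9]
k=3: ys[3] = (1+2)%7 = 3 → [7, 0, 2, 3, 9, 7, 9]
k=4: ys[4] = (9+3)%7 = 5 → [7, 0, 2, 3, 5, 7, 9]
k=5: ys[5] = (7+5)%7 = 5 → [7, 0, 2, 3, 5, 5, 9]
k=6: ys[6] = (9+5)%7 = 0 → [7, 0, 2, 3, 5, 5, 0]
sum = 22

22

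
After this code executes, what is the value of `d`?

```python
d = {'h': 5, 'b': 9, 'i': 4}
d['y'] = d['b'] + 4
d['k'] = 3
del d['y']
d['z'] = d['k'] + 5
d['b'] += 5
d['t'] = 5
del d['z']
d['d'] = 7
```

d['y'] = d['b']+4 = 13 → {'h': 5, 'b': 9, 'i': 4, 'y': 13}
d['k'] = 3 → {'h': 5, 'b': 9, 'i': 4, 'y': 13, 'k': 3}
del 'y' → {'h': 5, 'b': 9, 'i': 4, 'k': 3}
d['z'] = d['k']+5 = 8 → {'h': 5, 'b': 9, 'i': 4, 'k': 3, 'z': 8}
d['b'] = 9+5 = 14 → {'h': 5, 'b': 14, 'i': 4, 'k': 3, 'z': 8}
d['t'] = 5 → {'h': 5, 'b': 14, 'i': 4, 'k': 3, 'z': 8, 't': 5}
del 'z' → {'h': 5, 'b': 14, 'i': 4, 'k': 3, 't': 5}
d['d'] = 7 → {'h': 5, 'b': 14, 'i': 4, 'k': 3, 't': 5, 'd': 7}

{'h': 5, 'b': 14, 'i': 4, 'k': 3, 't': 5, 'd': 7}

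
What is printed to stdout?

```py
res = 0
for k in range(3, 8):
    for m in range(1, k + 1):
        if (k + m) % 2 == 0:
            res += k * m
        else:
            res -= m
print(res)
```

k=3,m=1: even sum, res = 0+3 = 3
k=3,m=2: odd sum, res = 3-2 = 1
k=3,m=3: even sum, res = 1+9 = 10
k=4,m=1: odd sum, res = 10-1 = 9
k=4,m=2: even sum, res = 9+8 = 17
k=4,m=3: odd sum, res = 17-3 = 14
k=4,m=4: even sum, res = 14+16 = 30
k=5,m=1: even sum, res = 30+5 = 35
k=5,m=2: odd sum, res = 35-2 = 33
k=5,m=3: even sum, res = 33+15 = 48
k=5,m=4: odd sum, res = 48-4 = 44
k=5,m=5: even sum, res = 44+25 = 69
k=6,m=1: odd sum, res = 69-1 = 68
k=6,m=2: even sum, res = 68+12 = 80
k=6,m=3: odd sum, res = 80-3 = 77
k=6,m=4: even sum, res = 77+24 = 101
k=6,m=5: odd sum, res = 101-5 = 96
k=6,m=6: even sum, res = 96+36 = 132
k=7,m=1: even sum, res = 132+7 = 139
k=7,m=2: odd sum, res = 139-2 = 137
k=7,m=3: even sum, res = 137+21 = 158
k=7,m=4: odd sum, res = 158-4 = 154
k=7,m=5: even sum, res = 154+35 = 189
k=7,m=6: odd sum, res = 189-6 = 183
k=7,m=7: even sum, res = 183+49 = 232

232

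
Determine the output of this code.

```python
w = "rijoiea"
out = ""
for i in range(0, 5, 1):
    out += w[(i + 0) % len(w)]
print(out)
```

i=0: add w[0]='r' → 'r'
i=1: add w[1]='i' → 'ri'
i=2: add w[2]='j' → 'rij'
i=3: add w[3]='o' → 'rijo'
i=4: add w[4]='i' → 'rijoi'

rijoi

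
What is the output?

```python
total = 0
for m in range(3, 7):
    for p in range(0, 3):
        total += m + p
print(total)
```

66

m=3,p=0: total = 0+3 = 3
m=3,p=1: total = 3+4 = 7
m=3,p=2: total = 7+5 = 12
m=4,p=0: total = 12+4 = 16
m=4,p=1: total = 16+5 = 21
m=4,p=2: total = 21+6 = 27
m=5,p=0: total = 27+5 = 32
m=5,p=1: total = 32+6 = 38
m=5,p=2: total = 38+7 = 45
m=6,p=0: total = 45+6 = 51
m=6,p=1: total = 51+7 = 58
m=6,p=2: total = 58+8 = 66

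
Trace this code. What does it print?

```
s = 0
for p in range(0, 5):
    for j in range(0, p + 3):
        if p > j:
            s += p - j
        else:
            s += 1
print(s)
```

35

p=0,j=0: not 0>0, s = 0+1 = 1
p=0,j=1: not 0>1, s = 1+1 = 2
p=0,j=2: not 0>2, s = 2+1 = 3
p=1,j=0: 1>0, s = 3+1 = 4
p=1,j=1: not 1>1, s = 4+1 = 5
p=1,j=2: not 1>2, s = 5+1 = 6
p=1,j=3: not 1>3, s = 6+1 = 7
p=2,j=0: 2>0, s = 7+2 = 9
p=2,j=1: 2>1, s = 9+1 = 10
p=2,j=2: not 2>2, s = 10+1 = 11
p=2,j=3: not 2>3, s = 11+1 = 12
p=2,j=4: not 2>4, s = 12+1 = 13
p=3,j=0: 3>0, s = 13+3 = 16
p=3,j=1: 3>1, s = 16+2 = 18
p=3,j=2: 3>2, s = 18+1 = 19
p=3,j=3: not 3>3, s = 19+1 = 20
p=3,j=4: not 3>4, s = 20+1 = 21
p=3,j=5: not 3>5, s = 21+1 = 22
p=4,j=0: 4>0, s = 22+4 = 26
p=4,j=1: 4>1, s = 26+3 = 29
p=4,j=2: 4>2, s = 29+2 = 31
p=4,j=3: 4>3, s = 31+1 = 32
p=4,j=4: not 4>4, s = 32+1 = 33
p=4,j=5: not 4>5, s = 33+1 = 34
p=4,j=6: not 4>6, s = 34+1 = 35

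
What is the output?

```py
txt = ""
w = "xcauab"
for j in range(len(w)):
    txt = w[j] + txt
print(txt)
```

j=0: prepend 'x' → 'x'
j=1: prepend 'c' → 'cx'
j=2: prepend 'a' → 'acx'
j=3: prepend 'u' → 'uacx'
j=4: prepend 'a' → 'auacx'
j=5: prepend 'b' → 'bauacx'

bauacx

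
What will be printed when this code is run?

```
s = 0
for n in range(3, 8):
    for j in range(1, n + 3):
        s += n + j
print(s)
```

n=3,j=1: s = 0+4 = 4
n=3,j=2: s = 4+5 = 9
n=3,j=3: s = 9+6 = 15
n=3,j=4: s = 15+7 = 22
n=3,j=5: s = 22+8 = 30
n=4,j=1: s = 30+5 = 35
n=4,j=2: s = 35+6 = 41
n=4,j=3: s = 41+7 = 48
n=4,j=4: s = 48+8 = 56
n=4,j=5: s = 56+9 = 65
n=4,j=6: s = 65+10 = 75
n=5,j=1: s = 75+6 = 81
n=5,j=2: s = 81+7 = 88
n=5,j=3: s = 88+8 = 96
n=5,j=4: s = 96+9 = 105
n=5,j=5: s = 105+10 = 115
n=5,j=6: s = 115+11 = 126
n=5,j=7: s = 126+12 = 138
n=6,j=1: s = 138+7 = 145
n=6,j=2: s = 145+8 = 153
n=6,j=3: s = 153+9 = 162
n=6,j=4: s = 162+10 = 172
n=6,j=5: s = 172+11 = 183
n=6,j=6: s = 183+12 = 195
n=6,j=7: s = 195+13 = 208
n=6,j=8: s = 208+14 = 222
n=7,j=1: s = 222+8 = 230
n=7,j=2: s = 230+9 = 239
n=7,j=3: s = 239+10 = 249
n=7,j=4: s = 249+11 = 260
n=7,j=5: s = 260+12 = 272
n=7,j=6: s = 272+13 = 285
n=7,j=7: s = 285+14 = 299
n=7,j=8: s = 299+15 = 314
n=7,j=9: s = 314+16 = 330

330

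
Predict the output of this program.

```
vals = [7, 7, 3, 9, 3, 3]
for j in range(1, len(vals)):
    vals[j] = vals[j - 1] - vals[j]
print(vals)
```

[7, 0, -3, -12, -15, -18]

j=1: vals[1] = 7-7 = 0 → [7, 0, 3, 9, 3, 3]
j=2: vals[2] = 0-3 = -3 → [7, 0, -3, 9, 3, 3]
j=3: vals[3] = (-3)-9 = -12 → [7, 0, -3, -12, 3, 3]
j=4: vals[4] = (-12)-3 = -15 → [7, 0, -3, -12, -15, 3]
j=5: vals[5] = (-15)-3 = -18 → [7, 0, -3, -12, -15, -18]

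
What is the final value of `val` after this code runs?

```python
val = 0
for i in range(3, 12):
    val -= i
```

i=3: val = 0-3 = -3
i=4: val = (-3)-4 = -7
i=5: val = (-7)-5 = -12
i=6: val = (-12)-6 = -18
i=7: val = (-18)-7 = -25
i=8: val = (-25)-8 = -33
i=9: val = (-33)-9 = -42
i=10: val = (-42)-10 = -52
i=11: val = (-52)-11 = -63

-63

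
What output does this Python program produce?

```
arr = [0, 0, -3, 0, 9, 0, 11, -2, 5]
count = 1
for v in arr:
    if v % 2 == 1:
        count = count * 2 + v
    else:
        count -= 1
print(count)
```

9

v=0: not odd, count = 1-1 = 0
v=0: not odd, count = 0-1 = -1
v=-3: odd, count = (-1)*2+(-3) = -5
v=0: not odd, count = (-5)-1 = -6
v=9: odd, count = (-6)*2+9 = -3
v=0: not odd, count = (-3)-1 = -4
v=11: odd, count = (-4)*2+11 = 3
v=-2: not odd, count = 3-1 = 2
v=5: odd, count = 2*2+5 = 9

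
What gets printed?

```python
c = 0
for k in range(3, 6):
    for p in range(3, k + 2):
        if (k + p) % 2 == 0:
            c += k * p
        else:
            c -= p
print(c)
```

43

k=3,p=3: even sum, c = 0+9 = 9
k=3,p=4: odd sum, c = 9-4 = 5
k=4,p=3: odd sum, c = 5-3 = 2
k=4,p=4: even sum, c = 2+16 = 18
k=4,p=5: odd sum, c = 18-5 = 13
k=5,p=3: even sum, c = 13+15 = 28
k=5,p=4: odd sum, c = 28-4 = 24
k=5,p=5: even sum, c = 24+25 = 49
k=5,p=6: odd sum, c = 49-6 = 43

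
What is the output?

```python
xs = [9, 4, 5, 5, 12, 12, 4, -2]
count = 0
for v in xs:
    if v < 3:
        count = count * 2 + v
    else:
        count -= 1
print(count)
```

-16

v=9: not <3, count = 0-1 = -1
v=4: not <3, count = (-1)-1 = -2
v=5: not <3, count = (-2)-1 = -3
v=5: not <3, count = (-3)-1 = -4
v=12: not <3, count = (-4)-1 = -5
v=12: not <3, count = (-5)-1 = -6
v=4: not <3, count = (-6)-1 = -7
v=-2: <3, count = (-7)*2+(-2) = -16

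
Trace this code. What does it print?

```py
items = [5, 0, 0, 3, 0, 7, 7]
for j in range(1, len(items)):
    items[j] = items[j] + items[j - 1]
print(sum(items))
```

j=1: items[1] = 0+5 = 5 → [5, 5, 0, 3, 0, 7, 7]
j=2: items[2] = 0+5 = 5 → [5, 5, 5, 3, 0, 7, 7]
j=3: items[3] = 3+5 = 8 → [5, 5, 5, 8, 0, 7, 7]
j=4: items[4] = 0+8 = 8 → [5, 5, 5, 8, 8, 7, 7]
j=5: items[5] = 7+8 = 15 → [5, 5, 5, 8, 8, 15, 7]
j=6: items[6] = 7+15 = 22 → [5, 5, 5, 8, 8, 15, 22]
sum = 68

68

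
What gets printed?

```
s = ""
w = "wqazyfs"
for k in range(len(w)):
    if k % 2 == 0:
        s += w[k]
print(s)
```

k=0: add 'w' → 'w'
k=1: skip
k=2: add 'a' → 'wa'
k=3: skip
k=4: add 'y' → 'way'
k=5: skip
k=6: add 's' → 'ways'

ways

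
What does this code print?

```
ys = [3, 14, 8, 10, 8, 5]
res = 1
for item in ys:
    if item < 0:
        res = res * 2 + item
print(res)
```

1

item=3: not <0
item=14: not <0
item=8: not <0
item=10: not <0
item=8: not <0
item=5: not <0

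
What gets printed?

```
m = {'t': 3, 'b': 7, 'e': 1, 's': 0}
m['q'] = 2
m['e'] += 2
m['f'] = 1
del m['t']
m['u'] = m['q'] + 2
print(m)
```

{'b': 7, 'e': 3, 's': 0, 'q': 2, 'f': 1, 'u': 4}

m['q'] = 2 → {'t': 3, 'b': 7, 'e': 1, 's': 0, 'q': 2}
m['e'] = 1+2 = 3 → {'t': 3, 'b': 7, 'e': 3, 's': 0, 'q': 2}
m['f'] = 1 → {'t': 3, 'b': 7, 'e': 3, 's': 0, 'q': 2, 'f': 1}
del 't' → {'b': 7, 'e': 3, 's': 0, 'q': 2, 'f': 1}
m['u'] = m['q']+2 = 4 → {'b': 7, 'e': 3, 's': 0, 'q': 2, 'f': 1, 'u': 4}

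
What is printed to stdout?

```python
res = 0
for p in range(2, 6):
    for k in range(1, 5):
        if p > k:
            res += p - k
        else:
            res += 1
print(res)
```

p=2,k=1: 2>1, res = 0+1 = 1
p=2,k=2: not 2>2, res = 1+1 = 2
p=2,k=3: not 2>3, res = 2+1 = 3
p=2,k=4: not 2>4, res = 3+1 = 4
p=3,k=1: 3>1, res = 4+2 = 6
p=3,k=2: 3>2, res = 6+1 = 7
p=3,k=3: not 3>3, res = 7+1 = 8
p=3,k=4: not 3>4, res = 8+1 = 9
p=4,k=1: 4>1, res = 9+3 = 12
p=4,k=2: 4>2, res = 12+2 = 14
p=4,k=3: 4>3, res = 14+1 = 15
p=4,k=4: not 4>4, res = 15+1 = 16
p=5,k=1: 5>1, res = 16+4 = 20
p=5,k=2: 5>2, res = 20+3 = 23
p=5,k=3: 5>3, res = 23+2 = 25
p=5,k=4: 5>4, res = 25+1 = 26

26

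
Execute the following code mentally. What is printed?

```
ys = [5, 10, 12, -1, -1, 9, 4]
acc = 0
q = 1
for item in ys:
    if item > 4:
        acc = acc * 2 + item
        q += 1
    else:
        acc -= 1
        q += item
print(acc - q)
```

101

item=5: >4, acc = 0*2+5 = 5; q=2
item=10: >4, acc = 5*2+10 = 20; q=3
item=12: >4, acc = 20*2+12 = 52; q=4
item=-1: not >4, acc = 52-1 = 51; q=3
item=-1: not >4, acc = 51-1 = 50; q=2
item=9: >4, acc = 50*2+9 = 109; q=3
item=4: not >4, acc = 109-1 = 108; q=7
acc-q = 108-7 = 101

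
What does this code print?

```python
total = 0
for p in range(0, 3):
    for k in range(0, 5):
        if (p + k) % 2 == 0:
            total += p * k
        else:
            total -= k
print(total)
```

2

p=0,k=0: even sum, total = 0+0 = 0
p=0,k=1: odd sum, total = 0-1 = -1
p=0,k=2: even sum, total = (-1)+0 = -1
p=0,k=3: odd sum, total = (-1)-3 = -4
p=0,k=4: even sum, total = (-4)+0 = -4
p=1,k=0: odd sum, total = (-4)-0 = -4
p=1,k=1: even sum, total = (-4)+1 = -3
p=1,k=2: odd sum, total = (-3)-2 = -5
p=1,k=3: even sum, total = (-5)+3 = -2
p=1,k=4: odd sum, total = (-2)-4 = -6
p=2,k=0: even sum, total = (-6)+0 = -6
p=2,k=1: odd sum, total = (-6)-1 = -7
p=2,k=2: even sum, total = (-7)+4 = -3
p=2,k=3: odd sum, total = (-3)-3 = -6
p=2,k=4: even sum, total = (-6)+8 = 2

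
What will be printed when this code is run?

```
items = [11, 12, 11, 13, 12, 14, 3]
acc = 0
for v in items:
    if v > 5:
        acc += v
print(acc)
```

v=11: >5, acc = 0+11 = 11
v=12: >5, acc = 11+12 = 23
v=11: >5, acc = 23+11 = 34
v=13: >5, acc = 34+13 = 47
v=12: >5, acc = 47+12 = 59
v=14: >5, acc = 59+14 = 73
v=3: not >5

73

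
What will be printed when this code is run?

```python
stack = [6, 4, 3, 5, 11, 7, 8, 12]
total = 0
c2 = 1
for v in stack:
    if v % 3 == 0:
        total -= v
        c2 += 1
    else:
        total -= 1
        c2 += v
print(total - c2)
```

v=6: %3==0, total = 0-6 = -6; c2=2
v=4: not %3==0, total = (-6)-1 = -7; c2=6
v=3: %3==0, total = (-7)-3 = -10; c2=7
v=5: not %3==0, total = (-10)-1 = -11; c2=12
v=11: not %3==0, total = (-11)-1 = -12; c2=23
v=7: not %3==0, total = (-12)-1 = -13; c2=30
v=8: not %3==0, total = (-13)-1 = -14; c2=38
v=12: %3==0, total = (-14)-12 = -26; c2=39
total-c2 = (-26)-39 = -65

-65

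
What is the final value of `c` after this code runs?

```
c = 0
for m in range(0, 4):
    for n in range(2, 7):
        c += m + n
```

110

m=0,n=2: c = 0+2 = 2
m=0,n=3: c = 2+3 = 5
m=0,n=4: c = 5+4 = 9
m=0,n=5: c = 9+5 = 14
m=0,n=6: c = 14+6 = 20
m=1,n=2: c = 20+3 = 23
m=1,n=3: c = 23+4 = 27
m=1,n=4: c = 27+5 = 32
m=1,n=5: c = 32+6 = 38
m=1,n=6: c = 38+7 = 45
m=2,n=2: c = 45+4 = 49
m=2,n=3: c = 49+5 = 54
m=2,n=4: c = 54+6 = 60
m=2,n=5: c = 60+7 = 67
m=2,n=6: c = 67+8 = 75
m=3,n=2: c = 75+5 = 80
m=3,n=3: c = 80+6 = 86
m=3,n=4: c = 86+7 = 93
m=3,n=5: c = 93+8 = 101
m=3,n=6: c = 101+9 = 110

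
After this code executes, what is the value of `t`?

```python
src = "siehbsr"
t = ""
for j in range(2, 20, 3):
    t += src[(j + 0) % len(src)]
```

'esibsh'

j=2: add src[2]='e' → 'e'
j=5: add src[5]='s' → 'es'
j=8: add src[1]='i' → 'esi'
j=11: add src[4]='b' → 'esib'
j=14: add src[0]='s' → 'esibs'
j=17: add src[3]='h' → 'esibsh'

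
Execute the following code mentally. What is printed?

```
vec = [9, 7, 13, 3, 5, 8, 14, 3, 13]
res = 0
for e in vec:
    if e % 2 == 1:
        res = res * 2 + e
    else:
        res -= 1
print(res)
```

1063

e=9: odd, res = 0*2+9 = 9
e=7: odd, res = 9*2+7 = 25
e=13: odd, res = 25*2+13 = 63
e=3: odd, res = 63*2+3 = 129
e=5: odd, res = 129*2+5 = 263
e=8: not odd, res = 263-1 = 262
e=14: not odd, res = 262-1 = 261
e=3: odd, res = 261*2+3 = 525
e=13: odd, res = 525*2+13 = 1063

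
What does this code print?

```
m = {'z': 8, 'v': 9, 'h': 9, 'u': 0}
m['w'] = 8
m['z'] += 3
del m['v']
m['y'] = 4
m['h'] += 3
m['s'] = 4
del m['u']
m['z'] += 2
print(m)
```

{'z': 13, 'h': 12, 'w': 8, 'y': 4, 's': 4}

m['w'] = 8 → {'z': 8, 'v': 9, 'h': 9, 'u': 0, 'w': 8}
m['z'] = 8+3 = 11 → {'z': 11, 'v': 9, 'h': 9, 'u': 0, 'w': 8}
del 'v' → {'z': 11, 'h': 9, 'u': 0, 'w': 8}
m['y'] = 4 → {'z': 11, 'h': 9, 'u': 0, 'w': 8, 'y': 4}
m['h'] = 9+3 = 12 → {'z': 11, 'h': 12, 'u': 0, 'w': 8, 'y': 4}
m['s'] = 4 → {'z': 11, 'h': 12, 'u': 0, 'w': 8, 'y': 4, 's': 4}
del 'u' → {'z': 11, 'h': 12, 'w': 8, 'y': 4, 's': 4}
m['z'] = 11+2 = 13 → {'z': 13, 'h': 12, 'w': 8, 'y': 4, 's': 4}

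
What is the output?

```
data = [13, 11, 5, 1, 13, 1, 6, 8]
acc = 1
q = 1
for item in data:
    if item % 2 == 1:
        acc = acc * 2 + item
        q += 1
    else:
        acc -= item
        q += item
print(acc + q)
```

734

item=13: odd, acc = 1*2+13 = 15; q=2
item=11: odd, acc = 15*2+11 = 41; q=3
item=5: odd, acc = 41*2+5 = 87; q=4
item=1: odd, acc = 87*2+1 = 175; q=5
item=13: odd, acc = 175*2+13 = 363; q=6
item=1: odd, acc = 363*2+1 = 727; q=7
item=6: not odd, acc = 727-6 = 721; q=13
item=8: not odd, acc = 721-8 = 713; q=21
acc+q = 713+21 = 734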